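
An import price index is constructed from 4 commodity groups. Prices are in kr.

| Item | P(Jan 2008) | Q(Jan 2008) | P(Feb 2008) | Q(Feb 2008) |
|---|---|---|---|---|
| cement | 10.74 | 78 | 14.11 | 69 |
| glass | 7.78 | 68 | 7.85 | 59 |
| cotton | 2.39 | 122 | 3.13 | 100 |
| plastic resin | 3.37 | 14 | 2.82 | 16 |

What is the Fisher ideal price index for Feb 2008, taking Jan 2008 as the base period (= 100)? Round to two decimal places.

120.38

Laspeyres component (base-period weights):
ΣP(Feb 2008)Q(Jan 2008) = 14.11×78 + 7.85×68 + 3.13×122 + 2.82×14 = 1100.58 + 533.8 + 381.86 + 39.48 = 2055.72
ΣP(Jan 2008)Q(Jan 2008) = 10.74×78 + 7.78×68 + 2.39×122 + 3.37×14 = 837.72 + 529.04 + 291.58 + 47.18 = 1705.52
L = 2055.72 / 1705.52 × 100 = 120.5333
Paasche component (current-period weights):
ΣP(Feb 2008)Q(Feb 2008) = 14.11×69 + 7.85×59 + 3.13×100 + 2.82×16 = 973.59 + 463.15 + 313 + 45.12 = 1794.86
ΣP(Jan 2008)Q(Feb 2008) = 10.74×69 + 7.78×59 + 2.39×100 + 3.37×16 = 741.06 + 459.02 + 239 + 53.92 = 1493
P = 1794.86 / 1493 × 100 = 120.2184
Fisher = √(L × P) = √(120.5333 × 120.2184) = 120.3757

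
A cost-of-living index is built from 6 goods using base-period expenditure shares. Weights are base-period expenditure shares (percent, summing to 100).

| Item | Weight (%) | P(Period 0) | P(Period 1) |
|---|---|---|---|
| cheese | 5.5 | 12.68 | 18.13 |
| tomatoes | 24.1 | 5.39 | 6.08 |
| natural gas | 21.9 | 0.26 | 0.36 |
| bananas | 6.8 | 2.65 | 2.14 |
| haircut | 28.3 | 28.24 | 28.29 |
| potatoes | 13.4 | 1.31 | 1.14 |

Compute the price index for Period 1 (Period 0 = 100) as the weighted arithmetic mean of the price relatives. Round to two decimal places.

110.87

cheese: 5.5 × (18.13/12.68) = 5.5 × 1.429811 = 7.8640
tomatoes: 24.1 × (6.08/5.39) = 24.1 × 1.128015 = 27.1852
natural gas: 21.9 × (0.36/0.26) = 21.9 × 1.384615 = 30.3231
bananas: 6.8 × (2.14/2.65) = 6.8 × 0.807547 = 5.4913
haircut: 28.3 × (28.29/28.24) = 28.3 × 1.001771 = 28.3501
potatoes: 13.4 × (1.14/1.31) = 13.4 × 0.870229 = 11.6611
Index = Σ wᵢ·(p₁ᵢ/p₀ᵢ) = 7.8640 + 27.1852 + 30.3231 + 5.4913 + 28.3501 + 11.6611 = 110.8747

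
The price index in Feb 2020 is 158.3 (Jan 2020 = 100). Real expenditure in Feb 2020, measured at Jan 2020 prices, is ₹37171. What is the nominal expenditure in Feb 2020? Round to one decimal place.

58841.7

Nominal = Real × (Index/100) = 37171 × (158.3/100)
        = 37171 × 1.583 = 58841.6930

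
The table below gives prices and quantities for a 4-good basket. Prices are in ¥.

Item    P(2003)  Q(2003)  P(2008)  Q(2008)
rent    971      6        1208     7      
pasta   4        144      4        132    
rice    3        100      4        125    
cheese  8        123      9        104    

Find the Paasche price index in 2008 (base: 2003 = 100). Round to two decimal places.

122.13

Paasche price index uses current-period quantities as weights.
ΣP(2008)·Q(2008) = 1208×7 + 4×132 + 4×125 + 9×104 = 8456 + 528 + 500 + 936 = 10420
ΣP(2003)·Q(2008) = 971×7 + 4×132 + 3×125 + 8×104 = 6797 + 528 + 375 + 832 = 8532
Index = 10420 / 8532 × 100 = 122.1285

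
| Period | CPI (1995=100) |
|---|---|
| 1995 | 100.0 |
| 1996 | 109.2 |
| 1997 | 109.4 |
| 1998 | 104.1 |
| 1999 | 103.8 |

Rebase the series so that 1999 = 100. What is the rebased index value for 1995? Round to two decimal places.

96.34

Rebased(1995) = 100.0 / 103.8 × 100 = 96.3391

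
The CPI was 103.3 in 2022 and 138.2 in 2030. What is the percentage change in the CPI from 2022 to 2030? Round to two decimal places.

33.79%

Change = (138.2 − 103.3) / 103.3 × 100
       = 34.9 / 103.3 × 100 = 33.7851%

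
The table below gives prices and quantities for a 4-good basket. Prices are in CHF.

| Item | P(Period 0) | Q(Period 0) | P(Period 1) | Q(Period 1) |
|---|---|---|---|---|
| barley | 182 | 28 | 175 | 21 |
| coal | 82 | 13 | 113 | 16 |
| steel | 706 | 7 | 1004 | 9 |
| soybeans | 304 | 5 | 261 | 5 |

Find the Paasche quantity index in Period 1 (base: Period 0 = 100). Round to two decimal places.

107.63

Paasche quantity index uses current-period prices as weights.
ΣP(Period 1)·Q(Period 1) = 175×21 + 113×16 + 1004×9 + 261×5 = 3675 + 1808 + 9036 + 1305 = 15824
ΣP(Period 1)·Q(Period 0) = 175×28 + 113×13 + 1004×7 + 261×5 = 4900 + 1469 + 7028 + 1305 = 14702
Index = 15824 / 14702 × 100 = 107.6316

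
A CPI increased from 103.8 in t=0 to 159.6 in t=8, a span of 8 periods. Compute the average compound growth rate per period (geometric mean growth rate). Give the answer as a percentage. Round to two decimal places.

Growth factor = (159.6/103.8)^(1/8) = (1.537572)^(1/8) = 1.055248
Growth rate = 1.055248 − 1 = 0.055248 = 5.5248%

5.52%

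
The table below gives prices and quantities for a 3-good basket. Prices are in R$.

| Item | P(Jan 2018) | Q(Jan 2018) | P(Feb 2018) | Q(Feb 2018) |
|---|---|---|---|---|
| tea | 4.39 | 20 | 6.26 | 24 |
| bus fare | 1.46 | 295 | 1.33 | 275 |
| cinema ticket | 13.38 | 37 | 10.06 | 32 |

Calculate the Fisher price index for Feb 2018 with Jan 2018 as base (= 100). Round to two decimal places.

Laspeyres component (base-period weights):
ΣP(Feb 2018)Q(Jan 2018) = 6.26×20 + 1.33×295 + 10.06×37 = 125.2 + 392.35 + 372.22 = 889.77
ΣP(Jan 2018)Q(Jan 2018) = 4.39×20 + 1.46×295 + 13.38×37 = 87.8 + 430.7 + 495.06 = 1013.56
L = 889.77 / 1013.56 × 100 = 87.7866
Paasche component (current-period weights):
ΣP(Feb 2018)Q(Feb 2018) = 6.26×24 + 1.33×275 + 10.06×32 = 150.24 + 365.75 + 321.92 = 837.91
ΣP(Jan 2018)Q(Feb 2018) = 4.39×24 + 1.46×275 + 13.38×32 = 105.36 + 401.5 + 428.16 = 935.02
P = 837.91 / 935.02 × 100 = 89.6141
Fisher = √(L × P) = √(87.7866 × 89.6141) = 88.6957

88.70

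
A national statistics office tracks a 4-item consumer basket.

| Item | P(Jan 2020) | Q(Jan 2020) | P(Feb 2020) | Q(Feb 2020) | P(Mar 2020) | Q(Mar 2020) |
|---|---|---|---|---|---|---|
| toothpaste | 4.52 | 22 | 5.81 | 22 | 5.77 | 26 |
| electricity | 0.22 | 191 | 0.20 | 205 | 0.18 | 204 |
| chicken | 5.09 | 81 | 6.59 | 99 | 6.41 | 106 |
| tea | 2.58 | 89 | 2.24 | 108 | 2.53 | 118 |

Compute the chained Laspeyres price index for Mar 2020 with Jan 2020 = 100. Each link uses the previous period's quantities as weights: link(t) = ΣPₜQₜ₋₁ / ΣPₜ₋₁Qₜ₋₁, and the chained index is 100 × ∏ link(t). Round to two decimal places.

115.70

Link Jan 2020→Feb 2020:
ΣP(Feb 2020)Q(Jan 2020) = 5.81×22 + 0.20×191 + 6.59×81 + 2.24×89 = 127.82 + 38.2 + 533.79 + 199.36 = 899.17
ΣP(Jan 2020)Q(Jan 2020) = 4.52×22 + 0.22×191 + 5.09×81 + 2.58×89 = 99.44 + 42.02 + 412.29 + 229.62 = 783.37
link = 899.17/783.37 = 1.147823
Link Feb 2020→Mar 2020:
ΣP(Mar 2020)Q(Feb 2020) = 5.77×22 + 0.18×205 + 6.41×99 + 2.53×108 = 126.94 + 36.9 + 634.59 + 273.24 = 1071.67
ΣP(Feb 2020)Q(Feb 2020) = 5.81×22 + 0.20×205 + 6.59×99 + 2.24×108 = 127.82 + 41 + 652.41 + 241.92 = 1063.15
link = 1071.67/1063.15 = 1.008014
Chained index = 100 × 1.147823 × 1.008014 = 115.7021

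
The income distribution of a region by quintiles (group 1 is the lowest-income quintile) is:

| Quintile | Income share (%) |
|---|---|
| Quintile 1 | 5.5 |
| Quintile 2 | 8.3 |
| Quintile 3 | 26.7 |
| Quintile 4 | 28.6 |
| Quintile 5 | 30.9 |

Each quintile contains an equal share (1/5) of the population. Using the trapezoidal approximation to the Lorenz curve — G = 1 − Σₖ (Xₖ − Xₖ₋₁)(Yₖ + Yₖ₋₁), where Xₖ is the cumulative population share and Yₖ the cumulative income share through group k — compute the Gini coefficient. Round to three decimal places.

0.284

Cumulative income shares Yₖ: 0.0550, 0.1380, 0.4050, 0.6910, 1.0000
Σ (Xₖ−Xₖ₋₁)(Yₖ+Yₖ₋₁) = (1/5)(0.0550+0.0000) + (1/5)(0.1380+0.0550) + (1/5)(0.4050+0.1380) + (1/5)(0.6910+0.4050) + (1/5)(1.0000+0.6910)
  = 0.0110 + 0.0386 + 0.1086 + 0.2192 + 0.3382 = 0.7156
G = 1 − 0.7156 = 0.2844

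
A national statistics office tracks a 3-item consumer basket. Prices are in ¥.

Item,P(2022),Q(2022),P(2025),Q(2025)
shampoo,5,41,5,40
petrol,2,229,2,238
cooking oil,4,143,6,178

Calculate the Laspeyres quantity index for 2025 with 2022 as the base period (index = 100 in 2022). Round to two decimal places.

112.39

Laspeyres quantity index uses base-period prices as weights.
ΣP(2022)·Q(2025) = 5×40 + 2×238 + 4×178 = 200 + 476 + 712 = 1388
ΣP(2022)·Q(2022) = 5×41 + 2×229 + 4×143 = 205 + 458 + 572 = 1235
Index = 1388 / 1235 × 100 = 112.3887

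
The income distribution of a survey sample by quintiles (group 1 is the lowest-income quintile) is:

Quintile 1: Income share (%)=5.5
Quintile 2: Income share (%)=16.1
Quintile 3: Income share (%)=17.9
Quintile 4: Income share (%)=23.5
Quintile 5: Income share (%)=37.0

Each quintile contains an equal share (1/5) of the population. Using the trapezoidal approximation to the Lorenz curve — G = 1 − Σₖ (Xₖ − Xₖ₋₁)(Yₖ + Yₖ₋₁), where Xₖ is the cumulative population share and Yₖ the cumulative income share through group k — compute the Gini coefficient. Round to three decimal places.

Cumulative income shares Yₖ: 0.0550, 0.2160, 0.3950, 0.6300, 1.0000
Σ (Xₖ−Xₖ₋₁)(Yₖ+Yₖ₋₁) = (1/5)(0.0550+0.0000) + (1/5)(0.2160+0.0550) + (1/5)(0.3950+0.2160) + (1/5)(0.6300+0.3950) + (1/5)(1.0000+0.6300)
  = 0.0110 + 0.0542 + 0.1222 + 0.2050 + 0.3260 = 0.7184
G = 1 − 0.7184 = 0.2816

0.282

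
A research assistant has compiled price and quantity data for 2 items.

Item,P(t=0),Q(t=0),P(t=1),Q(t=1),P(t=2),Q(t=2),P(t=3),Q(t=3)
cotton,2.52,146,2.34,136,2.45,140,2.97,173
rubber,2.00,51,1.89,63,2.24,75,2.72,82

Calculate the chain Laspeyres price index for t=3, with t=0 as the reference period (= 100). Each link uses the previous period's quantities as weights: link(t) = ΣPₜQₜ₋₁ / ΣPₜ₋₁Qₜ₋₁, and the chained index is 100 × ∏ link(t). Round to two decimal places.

Link t=0→t=1:
ΣP(t=1)Q(t=0) = 2.34×146 + 1.89×51 = 341.64 + 96.39 = 438.03
ΣP(t=0)Q(t=0) = 2.52×146 + 2.00×51 = 367.92 + 102 = 469.92
link = 438.03/469.92 = 0.932137
Link t=1→t=2:
ΣP(t=2)Q(t=1) = 2.45×136 + 2.24×63 = 333.2 + 141.12 = 474.32
ΣP(t=1)Q(t=1) = 2.34×136 + 1.89×63 = 318.24 + 119.07 = 437.31
link = 474.32/437.31 = 1.084631
Link t=2→t=3:
ΣP(t=3)Q(t=2) = 2.97×140 + 2.72×75 = 415.8 + 204 = 619.8
ΣP(t=2)Q(t=2) = 2.45×140 + 2.24×75 = 343 + 168 = 511
link = 619.8/511 = 1.212916
Chained index = 100 × 0.932137 × 1.084631 × 1.212916 = 122.6288

122.63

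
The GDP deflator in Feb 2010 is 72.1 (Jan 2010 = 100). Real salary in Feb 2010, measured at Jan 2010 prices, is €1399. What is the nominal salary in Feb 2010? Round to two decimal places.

1008.68

Nominal = Real × (Index/100) = 1399 × (72.1/100)
        = 1399 × 0.721 = 1008.6790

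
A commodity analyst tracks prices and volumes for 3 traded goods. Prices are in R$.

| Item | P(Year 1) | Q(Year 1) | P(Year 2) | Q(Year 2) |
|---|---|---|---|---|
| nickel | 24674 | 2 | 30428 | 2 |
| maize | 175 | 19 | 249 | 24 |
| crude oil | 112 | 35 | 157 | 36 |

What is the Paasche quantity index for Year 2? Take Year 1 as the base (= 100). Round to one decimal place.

Paasche quantity index uses current-period prices as weights.
ΣP(Year 2)·Q(Year 2) = 30428×2 + 249×24 + 157×36 = 60856 + 5976 + 5652 = 72484
ΣP(Year 2)·Q(Year 1) = 30428×2 + 249×19 + 157×35 = 60856 + 4731 + 5495 = 71082
Index = 72484 / 71082 × 100 = 101.9724

102.0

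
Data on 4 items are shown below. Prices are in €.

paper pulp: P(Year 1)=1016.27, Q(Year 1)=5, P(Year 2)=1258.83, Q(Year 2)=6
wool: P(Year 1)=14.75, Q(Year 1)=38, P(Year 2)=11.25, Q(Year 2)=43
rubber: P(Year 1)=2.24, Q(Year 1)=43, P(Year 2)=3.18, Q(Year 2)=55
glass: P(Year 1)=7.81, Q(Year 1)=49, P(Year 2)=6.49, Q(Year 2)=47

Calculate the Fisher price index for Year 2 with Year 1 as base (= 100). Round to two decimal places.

117.58

Laspeyres component (base-period weights):
ΣP(Year 2)Q(Year 1) = 1258.83×5 + 11.25×38 + 3.18×43 + 6.49×49 = 6294.15 + 427.5 + 136.74 + 318.01 = 7176.4
ΣP(Year 1)Q(Year 1) = 1016.27×5 + 14.75×38 + 2.24×43 + 7.81×49 = 5081.35 + 560.5 + 96.32 + 382.69 = 6120.86
L = 7176.4 / 6120.86 × 100 = 117.2450
Paasche component (current-period weights):
ΣP(Year 2)Q(Year 2) = 1258.83×6 + 11.25×43 + 3.18×55 + 6.49×47 = 7552.98 + 483.75 + 174.9 + 305.03 = 8516.66
ΣP(Year 1)Q(Year 2) = 1016.27×6 + 14.75×43 + 2.24×55 + 7.81×47 = 6097.62 + 634.25 + 123.2 + 367.07 = 7222.14
P = 8516.66 / 7222.14 × 100 = 117.9243
Fisher = √(L × P) = √(117.2450 × 117.9243) = 117.5842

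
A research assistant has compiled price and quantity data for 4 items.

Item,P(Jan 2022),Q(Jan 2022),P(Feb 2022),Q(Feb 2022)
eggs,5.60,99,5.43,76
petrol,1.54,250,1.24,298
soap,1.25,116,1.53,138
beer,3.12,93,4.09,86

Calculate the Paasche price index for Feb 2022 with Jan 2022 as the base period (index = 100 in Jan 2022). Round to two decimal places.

101.49

Paasche price index uses current-period quantities as weights.
ΣP(Feb 2022)·Q(Feb 2022) = 5.43×76 + 1.24×298 + 1.53×138 + 4.09×86 = 412.68 + 369.52 + 211.14 + 351.74 = 1345.08
ΣP(Jan 2022)·Q(Feb 2022) = 5.60×76 + 1.54×298 + 1.25×138 + 3.12×86 = 425.6 + 458.92 + 172.5 + 268.32 = 1325.34
Index = 1345.08 / 1325.34 × 100 = 101.4894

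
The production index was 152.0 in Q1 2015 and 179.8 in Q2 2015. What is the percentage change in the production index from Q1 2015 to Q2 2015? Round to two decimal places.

18.29%

Change = (179.8 − 152.0) / 152.0 × 100
       = 27.8 / 152.0 × 100 = 18.2895%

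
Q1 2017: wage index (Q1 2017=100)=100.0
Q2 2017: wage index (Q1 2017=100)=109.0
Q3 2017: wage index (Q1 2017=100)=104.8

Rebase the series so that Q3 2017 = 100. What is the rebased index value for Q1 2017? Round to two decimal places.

Rebased(Q1 2017) = 100.0 / 104.8 × 100 = 95.4198

95.42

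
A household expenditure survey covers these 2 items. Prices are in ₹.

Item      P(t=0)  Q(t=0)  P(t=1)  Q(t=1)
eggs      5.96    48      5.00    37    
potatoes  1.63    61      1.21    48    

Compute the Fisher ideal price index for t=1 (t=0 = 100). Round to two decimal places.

Laspeyres component (base-period weights):
ΣP(t=1)Q(t=0) = 5.00×48 + 1.21×61 = 240 + 73.81 = 313.81
ΣP(t=0)Q(t=0) = 5.96×48 + 1.63×61 = 286.08 + 99.43 = 385.51
L = 313.81 / 385.51 × 100 = 81.4013
Paasche component (current-period weights):
ΣP(t=1)Q(t=1) = 5.00×37 + 1.21×48 = 185 + 58.08 = 243.08
ΣP(t=0)Q(t=1) = 5.96×37 + 1.63×48 = 220.52 + 78.24 = 298.76
P = 243.08 / 298.76 × 100 = 81.3630
Fisher = √(L × P) = √(81.4013 × 81.3630) = 81.3821

81.38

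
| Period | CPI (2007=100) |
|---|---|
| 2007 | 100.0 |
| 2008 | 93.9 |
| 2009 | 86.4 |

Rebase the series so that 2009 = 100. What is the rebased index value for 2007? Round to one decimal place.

Rebased(2007) = 100.0 / 86.4 × 100 = 115.7407

115.7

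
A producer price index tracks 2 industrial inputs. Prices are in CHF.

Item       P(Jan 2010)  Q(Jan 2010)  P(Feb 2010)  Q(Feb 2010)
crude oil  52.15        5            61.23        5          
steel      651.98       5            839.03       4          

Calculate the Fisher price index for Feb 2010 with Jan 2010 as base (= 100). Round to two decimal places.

127.76

Laspeyres component (base-period weights):
ΣP(Feb 2010)Q(Jan 2010) = 61.23×5 + 839.03×5 = 306.15 + 4195.15 = 4501.3
ΣP(Jan 2010)Q(Jan 2010) = 52.15×5 + 651.98×5 = 260.75 + 3259.9 = 3520.65
L = 4501.3 / 3520.65 × 100 = 127.8542
Paasche component (current-period weights):
ΣP(Feb 2010)Q(Feb 2010) = 61.23×5 + 839.03×4 = 306.15 + 3356.12 = 3662.27
ΣP(Jan 2010)Q(Feb 2010) = 52.15×5 + 651.98×4 = 260.75 + 2607.92 = 2868.67
P = 3662.27 / 2868.67 × 100 = 127.6644
Fisher = √(L × P) = √(127.8542 × 127.6644) = 127.7593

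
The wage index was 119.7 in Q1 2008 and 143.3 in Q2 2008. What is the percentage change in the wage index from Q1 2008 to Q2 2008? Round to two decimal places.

19.72%

Change = (143.3 − 119.7) / 119.7 × 100
       = 23.6 / 119.7 × 100 = 19.7160%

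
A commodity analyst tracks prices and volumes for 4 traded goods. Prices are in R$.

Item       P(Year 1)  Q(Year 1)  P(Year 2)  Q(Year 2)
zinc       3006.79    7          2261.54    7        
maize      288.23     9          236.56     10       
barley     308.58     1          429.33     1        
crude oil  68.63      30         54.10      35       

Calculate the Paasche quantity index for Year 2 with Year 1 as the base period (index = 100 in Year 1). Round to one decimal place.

Paasche quantity index uses current-period prices as weights.
ΣP(Year 2)·Q(Year 2) = 2261.54×7 + 236.56×10 + 429.33×1 + 54.10×35 = 15830.78 + 2365.6 + 429.33 + 1893.5 = 20519.21
ΣP(Year 2)·Q(Year 1) = 2261.54×7 + 236.56×9 + 429.33×1 + 54.10×30 = 15830.78 + 2129.04 + 429.33 + 1623 = 20012.15
Index = 20519.21 / 20012.15 × 100 = 102.5338

102.5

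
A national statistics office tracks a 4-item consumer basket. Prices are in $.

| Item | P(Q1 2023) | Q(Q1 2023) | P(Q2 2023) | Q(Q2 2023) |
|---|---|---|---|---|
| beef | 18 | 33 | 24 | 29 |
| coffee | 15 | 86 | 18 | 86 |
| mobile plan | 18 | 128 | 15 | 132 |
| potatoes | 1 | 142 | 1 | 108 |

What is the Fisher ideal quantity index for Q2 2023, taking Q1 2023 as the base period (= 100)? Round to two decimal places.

Laspeyres component (base-period weights):
ΣP(Q1 2023)Q(Q2 2023) = 18×29 + 15×86 + 18×132 + 1×108 = 522 + 1290 + 2376 + 108 = 4296
ΣP(Q1 2023)Q(Q1 2023) = 18×33 + 15×86 + 18×128 + 1×142 = 594 + 1290 + 2304 + 142 = 4330
L = 4296 / 4330 × 100 = 99.2148
Paasche component (current-period weights):
ΣP(Q2 2023)Q(Q2 2023) = 24×29 + 18×86 + 15×132 + 1×108 = 696 + 1548 + 1980 + 108 = 4332
ΣP(Q2 2023)Q(Q1 2023) = 24×33 + 18×86 + 15×128 + 1×142 = 792 + 1548 + 1920 + 142 = 4402
P = 4332 / 4402 × 100 = 98.4098
Fisher = √(L × P) = √(99.2148 × 98.4098) = 98.8115

98.81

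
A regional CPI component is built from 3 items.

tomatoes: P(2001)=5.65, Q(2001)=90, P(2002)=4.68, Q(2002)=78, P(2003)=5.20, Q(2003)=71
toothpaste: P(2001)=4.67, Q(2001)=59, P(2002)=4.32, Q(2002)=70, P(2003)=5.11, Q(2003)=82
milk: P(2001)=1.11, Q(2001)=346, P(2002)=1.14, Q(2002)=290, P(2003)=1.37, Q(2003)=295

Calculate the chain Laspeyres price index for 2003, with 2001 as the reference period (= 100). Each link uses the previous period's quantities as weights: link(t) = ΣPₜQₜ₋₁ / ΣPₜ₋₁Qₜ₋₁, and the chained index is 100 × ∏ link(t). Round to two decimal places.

106.57

Link 2001→2002:
ΣP(2002)Q(2001) = 4.68×90 + 4.32×59 + 1.14×346 = 421.2 + 254.88 + 394.44 = 1070.52
ΣP(2001)Q(2001) = 5.65×90 + 4.67×59 + 1.11×346 = 508.5 + 275.53 + 384.06 = 1168.09
link = 1070.52/1168.09 = 0.916470
Link 2002→2003:
ΣP(2003)Q(2002) = 5.20×78 + 5.11×70 + 1.37×290 = 405.6 + 357.7 + 397.3 = 1160.6
ΣP(2002)Q(2002) = 4.68×78 + 4.32×70 + 1.14×290 = 365.04 + 302.4 + 330.6 = 998.04
link = 1160.6/998.04 = 1.162879
Chained index = 100 × 0.916470 × 1.162879 = 106.5744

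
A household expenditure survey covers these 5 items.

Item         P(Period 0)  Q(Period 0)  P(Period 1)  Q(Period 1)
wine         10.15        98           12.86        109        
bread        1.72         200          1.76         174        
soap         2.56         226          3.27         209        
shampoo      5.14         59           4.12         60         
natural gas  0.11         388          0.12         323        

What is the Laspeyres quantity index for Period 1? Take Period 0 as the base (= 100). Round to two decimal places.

100.95

Laspeyres quantity index uses base-period prices as weights.
ΣP(Period 0)·Q(Period 1) = 10.15×109 + 1.72×174 + 2.56×209 + 5.14×60 + 0.11×323 = 1106.35 + 299.28 + 535.04 + 308.4 + 35.53 = 2284.6
ΣP(Period 0)·Q(Period 0) = 10.15×98 + 1.72×200 + 2.56×226 + 5.14×59 + 0.11×388 = 994.7 + 344 + 578.56 + 303.26 + 42.68 = 2263.2
Index = 2284.6 / 2263.2 × 100 = 100.9456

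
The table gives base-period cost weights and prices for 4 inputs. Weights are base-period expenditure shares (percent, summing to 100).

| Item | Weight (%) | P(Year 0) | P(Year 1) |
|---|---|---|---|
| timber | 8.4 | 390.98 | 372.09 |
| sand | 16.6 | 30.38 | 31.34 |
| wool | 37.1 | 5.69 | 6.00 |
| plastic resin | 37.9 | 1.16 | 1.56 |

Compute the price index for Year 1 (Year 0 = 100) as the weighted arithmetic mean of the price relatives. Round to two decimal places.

115.21

timber: 8.4 × (372.09/390.98) = 8.4 × 0.951686 = 7.9942
sand: 16.6 × (31.34/30.38) = 16.6 × 1.031600 = 17.1246
wool: 37.1 × (6.00/5.69) = 37.1 × 1.054482 = 39.1213
plastic resin: 37.9 × (1.56/1.16) = 37.9 × 1.344828 = 50.9690
Index = Σ wᵢ·(p₁ᵢ/p₀ᵢ) = 7.9942 + 17.1246 + 39.1213 + 50.9690 = 115.2089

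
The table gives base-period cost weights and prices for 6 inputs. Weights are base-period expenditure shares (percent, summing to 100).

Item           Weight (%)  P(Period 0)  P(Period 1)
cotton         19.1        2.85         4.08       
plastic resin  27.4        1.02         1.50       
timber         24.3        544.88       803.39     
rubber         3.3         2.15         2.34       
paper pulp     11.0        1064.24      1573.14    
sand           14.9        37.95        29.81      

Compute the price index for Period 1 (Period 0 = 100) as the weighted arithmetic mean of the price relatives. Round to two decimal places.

cotton: 19.1 × (4.08/2.85) = 19.1 × 1.431579 = 27.3432
plastic resin: 27.4 × (1.50/1.02) = 27.4 × 1.470588 = 40.2941
timber: 24.3 × (803.39/544.88) = 24.3 × 1.474435 = 35.8288
rubber: 3.3 × (2.34/2.15) = 3.3 × 1.088372 = 3.5916
paper pulp: 11.0 × (1573.14/1064.24) = 11.0 × 1.478182 = 16.2600
sand: 14.9 × (29.81/37.95) = 14.9 × 0.785507 = 11.7041
Index = Σ wᵢ·(p₁ᵢ/p₀ᵢ) = 27.3432 + 40.2941 + 35.8288 + 3.5916 + 16.2600 + 11.7041 = 135.0217

135.02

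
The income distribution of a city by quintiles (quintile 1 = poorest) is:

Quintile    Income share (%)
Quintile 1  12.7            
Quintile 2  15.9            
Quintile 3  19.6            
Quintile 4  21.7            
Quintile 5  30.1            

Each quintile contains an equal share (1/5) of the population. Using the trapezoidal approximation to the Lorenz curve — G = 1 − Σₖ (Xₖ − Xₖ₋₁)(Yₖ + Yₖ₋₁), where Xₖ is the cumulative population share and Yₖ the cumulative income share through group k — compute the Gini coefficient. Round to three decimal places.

Cumulative income shares Yₖ: 0.1270, 0.2860, 0.4820, 0.6990, 1.0000
Σ (Xₖ−Xₖ₋₁)(Yₖ+Yₖ₋₁) = (1/5)(0.1270+0.0000) + (1/5)(0.2860+0.1270) + (1/5)(0.4820+0.2860) + (1/5)(0.6990+0.4820) + (1/5)(1.0000+0.6990)
  = 0.0254 + 0.0826 + 0.1536 + 0.2362 + 0.3398 = 0.8376
G = 1 − 0.8376 = 0.1624

0.162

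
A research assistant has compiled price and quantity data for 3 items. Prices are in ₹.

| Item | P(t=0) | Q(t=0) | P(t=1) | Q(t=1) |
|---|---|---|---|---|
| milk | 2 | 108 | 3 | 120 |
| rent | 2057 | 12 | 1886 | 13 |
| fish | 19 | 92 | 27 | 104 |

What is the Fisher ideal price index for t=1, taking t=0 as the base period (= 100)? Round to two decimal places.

Laspeyres component (base-period weights):
ΣP(t=1)Q(t=0) = 3×108 + 1886×12 + 27×92 = 324 + 22632 + 2484 = 25440
ΣP(t=0)Q(t=0) = 2×108 + 2057×12 + 19×92 = 216 + 24684 + 1748 = 26648
L = 25440 / 26648 × 100 = 95.4668
Paasche component (current-period weights):
ΣP(t=1)Q(t=1) = 3×120 + 1886×13 + 27×104 = 360 + 24518 + 2808 = 27686
ΣP(t=0)Q(t=1) = 2×120 + 2057×13 + 19×104 = 240 + 26741 + 1976 = 28957
P = 27686 / 28957 × 100 = 95.6107
Fisher = √(L × P) = √(95.4668 × 95.6107) = 95.5388

95.54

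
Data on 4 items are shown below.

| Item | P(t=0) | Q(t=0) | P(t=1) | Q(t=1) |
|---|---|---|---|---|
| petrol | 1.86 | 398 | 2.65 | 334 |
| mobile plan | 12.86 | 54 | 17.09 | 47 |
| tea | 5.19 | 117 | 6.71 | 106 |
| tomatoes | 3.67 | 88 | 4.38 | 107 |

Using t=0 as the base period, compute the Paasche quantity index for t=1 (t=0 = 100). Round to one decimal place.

Paasche quantity index uses current-period prices as weights.
ΣP(t=1)·Q(t=1) = 2.65×334 + 17.09×47 + 6.71×106 + 4.38×107 = 885.1 + 803.23 + 711.26 + 468.66 = 2868.25
ΣP(t=1)·Q(t=0) = 2.65×398 + 17.09×54 + 6.71×117 + 4.38×88 = 1054.7 + 922.86 + 785.07 + 385.44 = 3148.07
Index = 2868.25 / 3148.07 × 100 = 91.1114

91.1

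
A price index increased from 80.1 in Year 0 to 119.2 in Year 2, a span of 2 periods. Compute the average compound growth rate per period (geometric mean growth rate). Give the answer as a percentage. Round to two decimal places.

Growth factor = (119.2/80.1)^(1/2) = (1.488140)^(1/2) = 1.219893
Growth rate = 1.219893 − 1 = 0.219893 = 21.9893%

21.99%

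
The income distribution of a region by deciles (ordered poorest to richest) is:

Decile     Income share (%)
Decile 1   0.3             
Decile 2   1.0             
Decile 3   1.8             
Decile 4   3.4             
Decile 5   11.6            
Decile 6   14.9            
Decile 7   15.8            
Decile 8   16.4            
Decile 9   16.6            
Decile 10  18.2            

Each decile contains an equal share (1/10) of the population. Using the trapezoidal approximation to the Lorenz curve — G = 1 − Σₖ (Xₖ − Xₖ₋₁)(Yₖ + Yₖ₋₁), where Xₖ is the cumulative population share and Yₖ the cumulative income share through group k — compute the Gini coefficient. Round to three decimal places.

0.384

Cumulative income shares Yₖ: 0.0030, 0.0130, 0.0310, 0.0650, 0.1810, 0.3300, 0.4880, 0.6520, 0.8180, 1.0000
Σ (Xₖ−Xₖ₋₁)(Yₖ+Yₖ₋₁) = (1/10)(0.0030+0.0000) + (1/10)(0.0130+0.0030) + (1/10)(0.0310+0.0130) + (1/10)(0.0650+0.0310) + (1/10)(0.1810+0.0650) + (1/10)(0.3300+0.1810) + (1/10)(0.4880+0.3300) + (1/10)(0.6520+0.4880) + (1/10)(0.8180+0.6520) + (1/10)(1.0000+0.8180)
  = 0.0003 + 0.0016 + 0.0044 + 0.0096 + 0.0246 + 0.0511 + 0.0818 + 0.1140 + 0.1470 + 0.1818 = 0.6162
G = 1 − 0.6162 = 0.3838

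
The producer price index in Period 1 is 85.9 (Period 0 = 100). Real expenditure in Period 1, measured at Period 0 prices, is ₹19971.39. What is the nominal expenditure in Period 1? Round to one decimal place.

17155.4

Nominal = Real × (Index/100) = 19971.39 × (85.9/100)
        = 19971.39 × 0.859 = 17155.4240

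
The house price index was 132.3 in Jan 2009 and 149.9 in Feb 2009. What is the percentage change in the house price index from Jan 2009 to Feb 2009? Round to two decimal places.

13.30%

Change = (149.9 − 132.3) / 132.3 × 100
       = 17.6 / 132.3 × 100 = 13.3031%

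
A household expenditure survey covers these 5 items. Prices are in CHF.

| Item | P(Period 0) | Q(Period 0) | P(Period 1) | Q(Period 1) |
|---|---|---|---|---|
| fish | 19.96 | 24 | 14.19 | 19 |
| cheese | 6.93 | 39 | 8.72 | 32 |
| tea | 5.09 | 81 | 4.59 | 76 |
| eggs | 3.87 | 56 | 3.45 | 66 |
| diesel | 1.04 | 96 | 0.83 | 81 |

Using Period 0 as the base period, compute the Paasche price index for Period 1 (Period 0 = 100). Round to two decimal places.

89.82

Paasche price index uses current-period quantities as weights.
ΣP(Period 1)·Q(Period 1) = 14.19×19 + 8.72×32 + 4.59×76 + 3.45×66 + 0.83×81 = 269.61 + 279.04 + 348.84 + 227.7 + 67.23 = 1192.42
ΣP(Period 0)·Q(Period 1) = 19.96×19 + 6.93×32 + 5.09×76 + 3.87×66 + 1.04×81 = 379.24 + 221.76 + 386.84 + 255.42 + 84.24 = 1327.5
Index = 1192.42 / 1327.5 × 100 = 89.8245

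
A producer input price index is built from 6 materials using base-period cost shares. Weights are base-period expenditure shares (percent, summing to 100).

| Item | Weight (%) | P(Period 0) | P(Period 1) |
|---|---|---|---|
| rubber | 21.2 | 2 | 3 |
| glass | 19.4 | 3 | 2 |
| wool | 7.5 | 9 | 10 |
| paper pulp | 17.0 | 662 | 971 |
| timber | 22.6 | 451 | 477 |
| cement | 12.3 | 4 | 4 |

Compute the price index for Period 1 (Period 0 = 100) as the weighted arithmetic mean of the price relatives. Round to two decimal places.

114.20

rubber: 21.2 × (3/2) = 21.2 × 1.500000 = 31.8000
glass: 19.4 × (2/3) = 19.4 × 0.666667 = 12.9333
wool: 7.5 × (10/9) = 7.5 × 1.111111 = 8.3333
paper pulp: 17.0 × (971/662) = 17.0 × 1.466767 = 24.9350
timber: 22.6 × (477/451) = 22.6 × 1.057650 = 23.9029
cement: 12.3 × (4/4) = 12.3 × 1.000000 = 12.3000
Index = Σ wᵢ·(p₁ᵢ/p₀ᵢ) = 31.8000 + 12.9333 + 8.3333 + 24.9350 + 23.9029 + 12.3000 = 114.2046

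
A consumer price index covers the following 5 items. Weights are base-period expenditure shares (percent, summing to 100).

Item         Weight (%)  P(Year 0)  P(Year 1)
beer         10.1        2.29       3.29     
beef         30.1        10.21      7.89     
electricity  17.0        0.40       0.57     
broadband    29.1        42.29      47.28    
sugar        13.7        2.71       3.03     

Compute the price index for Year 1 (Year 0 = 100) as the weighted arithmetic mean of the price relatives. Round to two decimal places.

beer: 10.1 × (3.29/2.29) = 10.1 × 1.436681 = 14.5105
beef: 30.1 × (7.89/10.21) = 30.1 × 0.772772 = 23.2604
electricity: 17.0 × (0.57/0.40) = 17.0 × 1.425000 = 24.2250
broadband: 29.1 × (47.28/42.29) = 29.1 × 1.117995 = 32.5336
sugar: 13.7 × (3.03/2.71) = 13.7 × 1.118081 = 15.3177
Index = Σ wᵢ·(p₁ᵢ/p₀ᵢ) = 14.5105 + 23.2604 + 24.2250 + 32.5336 + 15.3177 = 109.8473

109.85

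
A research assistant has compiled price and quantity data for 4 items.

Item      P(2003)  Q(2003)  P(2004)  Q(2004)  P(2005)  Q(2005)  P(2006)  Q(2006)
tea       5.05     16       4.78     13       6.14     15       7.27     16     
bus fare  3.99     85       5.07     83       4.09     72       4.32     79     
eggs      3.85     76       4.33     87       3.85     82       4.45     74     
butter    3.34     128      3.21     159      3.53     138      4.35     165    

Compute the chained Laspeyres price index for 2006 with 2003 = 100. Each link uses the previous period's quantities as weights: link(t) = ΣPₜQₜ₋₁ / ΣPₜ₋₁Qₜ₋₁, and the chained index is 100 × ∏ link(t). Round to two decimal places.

Link 2003→2004:
ΣP(2004)Q(2003) = 4.78×16 + 5.07×85 + 4.33×76 + 3.21×128 = 76.48 + 430.95 + 329.08 + 410.88 = 1247.39
ΣP(2003)Q(2003) = 5.05×16 + 3.99×85 + 3.85×76 + 3.34×128 = 80.8 + 339.15 + 292.6 + 427.52 = 1140.07
link = 1247.39/1140.07 = 1.094135
Link 2004→2005:
ΣP(2005)Q(2004) = 6.14×13 + 4.09×83 + 3.85×87 + 3.53×159 = 79.82 + 339.47 + 334.95 + 561.27 = 1315.51
ΣP(2004)Q(2004) = 4.78×13 + 5.07×83 + 4.33×87 + 3.21×159 = 62.14 + 420.81 + 376.71 + 510.39 = 1370.05
link = 1315.51/1370.05 = 0.960191
Link 2005→2006:
ΣP(2006)Q(2005) = 7.27×15 + 4.32×72 + 4.45×82 + 4.35×138 = 109.05 + 311.04 + 364.9 + 600.3 = 1385.29
ΣP(2005)Q(2005) = 6.14×15 + 4.09×72 + 3.85×82 + 3.53×138 = 92.1 + 294.48 + 315.7 + 487.14 = 1189.42
link = 1385.29/1189.42 = 1.164677
Chained index = 100 × 1.094135 × 0.960191 × 1.164677 = 122.3584

122.36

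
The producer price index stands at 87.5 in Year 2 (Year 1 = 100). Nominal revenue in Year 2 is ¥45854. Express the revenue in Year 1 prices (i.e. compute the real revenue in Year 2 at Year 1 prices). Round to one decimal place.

Real = Nominal ÷ (Index/100) = 45854 ÷ (87.5/100)
     = 45854 ÷ 0.875 = 52404.5714

52404.6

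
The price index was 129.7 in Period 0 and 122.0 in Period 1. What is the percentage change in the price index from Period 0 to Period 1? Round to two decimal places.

-5.94%

Change = (122.0 − 129.7) / 129.7 × 100
       = -7.7 / 129.7 × 100 = -5.9368%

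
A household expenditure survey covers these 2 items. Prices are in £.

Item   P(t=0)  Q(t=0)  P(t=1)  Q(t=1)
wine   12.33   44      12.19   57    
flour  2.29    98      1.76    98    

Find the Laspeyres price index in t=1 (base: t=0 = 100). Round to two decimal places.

Laspeyres price index uses base-period quantities as weights.
ΣP(t=1)·Q(t=0) = 12.19×44 + 1.76×98 = 536.36 + 172.48 = 708.84
ΣP(t=0)·Q(t=0) = 12.33×44 + 2.29×98 = 542.52 + 224.42 = 766.94
Index = 708.84 / 766.94 × 100 = 92.4244

92.42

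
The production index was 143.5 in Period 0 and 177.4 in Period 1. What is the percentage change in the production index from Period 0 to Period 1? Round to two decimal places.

23.62%

Change = (177.4 − 143.5) / 143.5 × 100
       = 33.9 / 143.5 × 100 = 23.6237%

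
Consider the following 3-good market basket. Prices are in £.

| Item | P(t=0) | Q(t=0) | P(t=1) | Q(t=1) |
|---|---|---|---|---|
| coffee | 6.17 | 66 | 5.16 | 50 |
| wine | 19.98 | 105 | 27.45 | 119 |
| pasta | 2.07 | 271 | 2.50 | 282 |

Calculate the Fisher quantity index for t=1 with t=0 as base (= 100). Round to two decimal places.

107.54

Laspeyres component (base-period weights):
ΣP(t=0)Q(t=1) = 6.17×50 + 19.98×119 + 2.07×282 = 308.5 + 2377.62 + 583.74 = 3269.86
ΣP(t=0)Q(t=0) = 6.17×66 + 19.98×105 + 2.07×271 = 407.22 + 2097.9 + 560.97 = 3066.09
L = 3269.86 / 3066.09 × 100 = 106.6459
Paasche component (current-period weights):
ΣP(t=1)Q(t=1) = 5.16×50 + 27.45×119 + 2.50×282 = 258 + 3266.55 + 705 = 4229.55
ΣP(t=1)Q(t=0) = 5.16×66 + 27.45×105 + 2.50×271 = 340.56 + 2882.25 + 677.5 = 3900.31
P = 4229.55 / 3900.31 × 100 = 108.4414
Fisher = √(L × P) = √(106.6459 × 108.4414) = 107.5399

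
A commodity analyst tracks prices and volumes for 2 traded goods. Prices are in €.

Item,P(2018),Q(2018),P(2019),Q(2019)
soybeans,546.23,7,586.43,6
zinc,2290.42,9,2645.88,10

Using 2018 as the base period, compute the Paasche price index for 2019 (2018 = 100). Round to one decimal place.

114.5

Paasche price index uses current-period quantities as weights.
ΣP(2019)·Q(2019) = 586.43×6 + 2645.88×10 = 3518.58 + 26458.8 = 29977.38
ΣP(2018)·Q(2019) = 546.23×6 + 2290.42×10 = 3277.38 + 22904.2 = 26181.58
Index = 29977.38 / 26181.58 × 100 = 114.4980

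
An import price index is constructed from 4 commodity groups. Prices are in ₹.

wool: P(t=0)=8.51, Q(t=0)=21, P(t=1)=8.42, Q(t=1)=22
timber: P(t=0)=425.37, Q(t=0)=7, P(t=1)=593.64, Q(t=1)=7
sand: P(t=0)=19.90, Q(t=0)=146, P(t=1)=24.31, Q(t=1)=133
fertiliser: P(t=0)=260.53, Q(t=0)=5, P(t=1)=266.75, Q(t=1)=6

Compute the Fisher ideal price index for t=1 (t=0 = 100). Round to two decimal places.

124.77

Laspeyres component (base-period weights):
ΣP(t=1)Q(t=0) = 8.42×21 + 593.64×7 + 24.31×146 + 266.75×5 = 176.82 + 4155.48 + 3549.26 + 1333.75 = 9215.31
ΣP(t=0)Q(t=0) = 8.51×21 + 425.37×7 + 19.90×146 + 260.53×5 = 178.71 + 2977.59 + 2905.4 + 1302.65 = 7364.35
L = 9215.31 / 7364.35 × 100 = 125.1341
Paasche component (current-period weights):
ΣP(t=1)Q(t=1) = 8.42×22 + 593.64×7 + 24.31×133 + 266.75×6 = 185.24 + 4155.48 + 3233.23 + 1600.5 = 9174.45
ΣP(t=0)Q(t=1) = 8.51×22 + 425.37×7 + 19.90×133 + 260.53×6 = 187.22 + 2977.59 + 2646.7 + 1563.18 = 7374.69
P = 9174.45 / 7374.69 × 100 = 124.4046
Fisher = √(L × P) = √(125.1341 × 124.4046) = 124.7688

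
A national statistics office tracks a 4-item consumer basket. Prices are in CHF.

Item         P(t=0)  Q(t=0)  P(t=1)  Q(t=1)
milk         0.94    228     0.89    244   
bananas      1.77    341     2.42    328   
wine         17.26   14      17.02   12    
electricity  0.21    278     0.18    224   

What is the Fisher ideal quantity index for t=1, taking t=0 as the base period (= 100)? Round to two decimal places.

Laspeyres component (base-period weights):
ΣP(t=0)Q(t=1) = 0.94×244 + 1.77×328 + 17.26×12 + 0.21×224 = 229.36 + 580.56 + 207.12 + 47.04 = 1064.08
ΣP(t=0)Q(t=0) = 0.94×228 + 1.77×341 + 17.26×14 + 0.21×278 = 214.32 + 603.57 + 241.64 + 58.38 = 1117.91
L = 1064.08 / 1117.91 × 100 = 95.1848
Paasche component (current-period weights):
ΣP(t=1)Q(t=1) = 0.89×244 + 2.42×328 + 17.02×12 + 0.18×224 = 217.16 + 793.76 + 204.24 + 40.32 = 1255.48
ΣP(t=1)Q(t=0) = 0.89×228 + 2.42×341 + 17.02×14 + 0.18×278 = 202.92 + 825.22 + 238.28 + 50.04 = 1316.46
P = 1255.48 / 1316.46 × 100 = 95.3679
Fisher = √(L × P) = √(95.1848 × 95.3679) = 95.2763

95.28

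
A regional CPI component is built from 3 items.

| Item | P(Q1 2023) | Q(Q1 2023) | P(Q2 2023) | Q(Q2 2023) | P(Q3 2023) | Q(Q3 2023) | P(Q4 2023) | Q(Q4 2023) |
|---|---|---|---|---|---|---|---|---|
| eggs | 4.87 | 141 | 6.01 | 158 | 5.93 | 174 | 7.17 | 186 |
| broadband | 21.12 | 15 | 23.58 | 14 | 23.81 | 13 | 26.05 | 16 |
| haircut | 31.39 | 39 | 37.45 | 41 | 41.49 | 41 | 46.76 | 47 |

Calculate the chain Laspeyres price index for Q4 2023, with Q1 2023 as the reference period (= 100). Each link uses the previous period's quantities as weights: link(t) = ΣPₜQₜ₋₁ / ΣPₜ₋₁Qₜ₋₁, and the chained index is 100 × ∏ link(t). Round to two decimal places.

Link Q1 2023→Q2 2023:
ΣP(Q2 2023)Q(Q1 2023) = 6.01×141 + 23.58×15 + 37.45×39 = 847.41 + 353.7 + 1460.55 = 2661.66
ΣP(Q1 2023)Q(Q1 2023) = 4.87×141 + 21.12×15 + 31.39×39 = 686.67 + 316.8 + 1224.21 = 2227.68
link = 2661.66/2227.68 = 1.194813
Link Q2 2023→Q3 2023:
ΣP(Q3 2023)Q(Q2 2023) = 5.93×158 + 23.81×14 + 41.49×41 = 936.94 + 333.34 + 1701.09 = 2971.37
ΣP(Q2 2023)Q(Q2 2023) = 6.01×158 + 23.58×14 + 37.45×41 = 949.58 + 330.12 + 1535.45 = 2815.15
link = 2971.37/2815.15 = 1.055493
Link Q3 2023→Q4 2023:
ΣP(Q4 2023)Q(Q3 2023) = 7.17×174 + 26.05×13 + 46.76×41 = 1247.58 + 338.65 + 1917.16 = 3503.39
ΣP(Q3 2023)Q(Q3 2023) = 5.93×174 + 23.81×13 + 41.49×41 = 1031.82 + 309.53 + 1701.09 = 3042.44
link = 3503.39/3042.44 = 1.151507
Chained index = 100 × 1.194813 × 1.055493 × 1.151507 = 145.2183

145.22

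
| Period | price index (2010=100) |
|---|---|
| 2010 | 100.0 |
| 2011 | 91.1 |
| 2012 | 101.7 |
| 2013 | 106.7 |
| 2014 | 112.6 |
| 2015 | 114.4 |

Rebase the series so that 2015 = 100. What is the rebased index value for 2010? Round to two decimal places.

Rebased(2010) = 100.0 / 114.4 × 100 = 87.4126

87.41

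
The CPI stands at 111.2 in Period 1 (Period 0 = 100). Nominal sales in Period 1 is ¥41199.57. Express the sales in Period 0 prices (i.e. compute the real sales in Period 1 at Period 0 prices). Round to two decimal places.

Real = Nominal ÷ (Index/100) = 41199.57 ÷ (111.2/100)
     = 41199.57 ÷ 1.112 = 37049.9730

37049.97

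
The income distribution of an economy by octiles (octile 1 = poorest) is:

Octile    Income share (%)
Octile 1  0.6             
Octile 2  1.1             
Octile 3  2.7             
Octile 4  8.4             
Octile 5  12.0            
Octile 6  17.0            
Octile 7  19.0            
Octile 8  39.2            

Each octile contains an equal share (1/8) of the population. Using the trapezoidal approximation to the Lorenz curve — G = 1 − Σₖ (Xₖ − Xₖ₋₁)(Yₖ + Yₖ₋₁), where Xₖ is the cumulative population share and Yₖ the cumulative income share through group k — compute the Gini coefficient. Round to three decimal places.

Cumulative income shares Yₖ: 0.0060, 0.0170, 0.0440, 0.1280, 0.2480, 0.4180, 0.6080, 1.0000
Σ (Xₖ−Xₖ₋₁)(Yₖ+Yₖ₋₁) = (1/8)(0.0060+0.0000) + (1/8)(0.0170+0.0060) + (1/8)(0.0440+0.0170) + (1/8)(0.1280+0.0440) + (1/8)(0.2480+0.1280) + (1/8)(0.4180+0.2480) + (1/8)(0.6080+0.4180) + (1/8)(1.0000+0.6080)
  = 0.0008 + 0.0029 + 0.0076 + 0.0215 + 0.0470 + 0.0833 + 0.1283 + 0.2010 = 0.4923
G = 1 − 0.4923 = 0.5077

0.508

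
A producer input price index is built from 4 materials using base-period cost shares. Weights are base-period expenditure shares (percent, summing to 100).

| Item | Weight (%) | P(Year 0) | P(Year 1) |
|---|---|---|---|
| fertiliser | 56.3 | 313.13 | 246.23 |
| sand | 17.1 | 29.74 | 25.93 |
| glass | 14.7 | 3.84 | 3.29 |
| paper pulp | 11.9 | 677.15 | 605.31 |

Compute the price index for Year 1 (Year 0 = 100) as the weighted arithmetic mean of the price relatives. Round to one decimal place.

82.4

fertiliser: 56.3 × (246.23/313.13) = 56.3 × 0.786351 = 44.2715
sand: 17.1 × (25.93/29.74) = 17.1 × 0.871890 = 14.9093
glass: 14.7 × (3.29/3.84) = 14.7 × 0.856771 = 12.5945
paper pulp: 11.9 × (605.31/677.15) = 11.9 × 0.893908 = 10.6375
Index = Σ wᵢ·(p₁ᵢ/p₀ᵢ) = 44.2715 + 14.9093 + 12.5945 + 10.6375 = 82.4129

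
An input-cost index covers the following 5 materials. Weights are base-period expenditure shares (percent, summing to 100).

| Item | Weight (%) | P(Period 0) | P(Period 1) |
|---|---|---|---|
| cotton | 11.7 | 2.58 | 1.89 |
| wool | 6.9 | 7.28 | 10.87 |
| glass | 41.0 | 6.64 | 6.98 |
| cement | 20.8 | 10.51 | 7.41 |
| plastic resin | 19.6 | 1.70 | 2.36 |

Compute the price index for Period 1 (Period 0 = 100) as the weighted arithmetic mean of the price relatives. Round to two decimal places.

cotton: 11.7 × (1.89/2.58) = 11.7 × 0.732558 = 8.5709
wool: 6.9 × (10.87/7.28) = 6.9 × 1.493132 = 10.3026
glass: 41.0 × (6.98/6.64) = 41.0 × 1.051205 = 43.0994
cement: 20.8 × (7.41/10.51) = 20.8 × 0.705043 = 14.6649
plastic resin: 19.6 × (2.36/1.70) = 19.6 × 1.388235 = 27.2094
Index = Σ wᵢ·(p₁ᵢ/p₀ᵢ) = 8.5709 + 10.3026 + 43.0994 + 14.6649 + 27.2094 = 103.8472

103.85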